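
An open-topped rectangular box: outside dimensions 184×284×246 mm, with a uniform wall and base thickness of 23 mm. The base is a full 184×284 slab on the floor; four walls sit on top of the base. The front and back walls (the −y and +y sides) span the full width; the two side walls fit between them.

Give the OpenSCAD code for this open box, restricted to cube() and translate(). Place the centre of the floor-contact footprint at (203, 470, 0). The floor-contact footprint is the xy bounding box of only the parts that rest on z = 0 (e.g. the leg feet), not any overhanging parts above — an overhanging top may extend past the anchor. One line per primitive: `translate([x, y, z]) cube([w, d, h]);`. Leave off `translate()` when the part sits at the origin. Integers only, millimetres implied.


translate([111, 328, 0]) cube([184, 284, 23]);
translate([111, 328, 23]) cube([184, 23, 223]);
translate([111, 589, 23]) cube([184, 23, 223]);
translate([111, 351, 23]) cube([23, 238, 223]);
translate([272, 351, 23]) cube([23, 238, 223]);


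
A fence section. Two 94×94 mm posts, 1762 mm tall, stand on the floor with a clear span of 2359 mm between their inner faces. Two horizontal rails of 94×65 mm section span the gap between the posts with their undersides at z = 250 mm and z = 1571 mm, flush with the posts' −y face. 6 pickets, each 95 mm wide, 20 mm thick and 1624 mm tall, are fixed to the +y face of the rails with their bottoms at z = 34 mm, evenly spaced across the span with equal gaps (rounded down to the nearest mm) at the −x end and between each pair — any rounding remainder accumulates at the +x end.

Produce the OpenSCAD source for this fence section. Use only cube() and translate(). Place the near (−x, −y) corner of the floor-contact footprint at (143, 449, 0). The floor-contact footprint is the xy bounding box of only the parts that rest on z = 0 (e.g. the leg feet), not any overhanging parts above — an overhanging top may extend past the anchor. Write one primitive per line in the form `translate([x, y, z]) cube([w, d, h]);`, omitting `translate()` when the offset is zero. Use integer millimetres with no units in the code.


translate([143, 449, 0]) cube([94, 94, 1762]);
translate([2596, 449, 0]) cube([94, 94, 1762]);
translate([237, 449, 250]) cube([2359, 94, 65]);
translate([237, 449, 1571]) cube([2359, 94, 65]);
translate([492, 543, 34]) cube([95, 20, 1624]);
translate([842, 543, 34]) cube([95, 20, 1624]);
translate([1192, 543, 34]) cube([95, 20, 1624]);
translate([1542, 543, 34]) cube([95, 20, 1624]);
translate([1892, 543, 34]) cube([95, 20, 1624]);
translate([2242, 543, 34]) cube([95, 20, 1624]);


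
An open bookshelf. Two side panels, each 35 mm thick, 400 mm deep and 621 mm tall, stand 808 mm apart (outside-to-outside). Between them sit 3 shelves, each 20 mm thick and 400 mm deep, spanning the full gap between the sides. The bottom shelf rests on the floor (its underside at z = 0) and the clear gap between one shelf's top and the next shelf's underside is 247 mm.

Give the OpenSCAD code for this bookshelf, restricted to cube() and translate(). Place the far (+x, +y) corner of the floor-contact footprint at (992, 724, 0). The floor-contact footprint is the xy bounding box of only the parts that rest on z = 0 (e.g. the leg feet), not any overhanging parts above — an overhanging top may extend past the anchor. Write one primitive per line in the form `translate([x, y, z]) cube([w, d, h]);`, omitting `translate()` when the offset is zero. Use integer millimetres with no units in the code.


translate([184, 324, 0]) cube([35, 400, 621]);
translate([957, 324, 0]) cube([35, 400, 621]);
translate([219, 324, 0]) cube([738, 400, 20]);
translate([219, 324, 267]) cube([738, 400, 20]);
translate([219, 324, 534]) cube([738, 400, 20]);


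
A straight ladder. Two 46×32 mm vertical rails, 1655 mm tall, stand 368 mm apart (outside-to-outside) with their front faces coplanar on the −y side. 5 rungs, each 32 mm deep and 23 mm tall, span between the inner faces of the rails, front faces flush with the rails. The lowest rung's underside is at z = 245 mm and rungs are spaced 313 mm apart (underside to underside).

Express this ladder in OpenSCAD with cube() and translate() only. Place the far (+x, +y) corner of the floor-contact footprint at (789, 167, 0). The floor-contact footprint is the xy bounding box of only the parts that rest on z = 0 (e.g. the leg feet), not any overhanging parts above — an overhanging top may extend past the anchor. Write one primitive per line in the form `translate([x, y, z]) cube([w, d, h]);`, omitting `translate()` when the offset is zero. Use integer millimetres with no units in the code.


translate([421, 135, 0]) cube([46, 32, 1655]);
translate([743, 135, 0]) cube([46, 32, 1655]);
translate([467, 135, 245]) cube([276, 32, 23]);
translate([467, 135, 558]) cube([276, 32, 23]);
translate([467, 135, 871]) cube([276, 32, 23]);
translate([467, 135, 1184]) cube([276, 32, 23]);
translate([467, 135, 1497]) cube([276, 32, 23]);


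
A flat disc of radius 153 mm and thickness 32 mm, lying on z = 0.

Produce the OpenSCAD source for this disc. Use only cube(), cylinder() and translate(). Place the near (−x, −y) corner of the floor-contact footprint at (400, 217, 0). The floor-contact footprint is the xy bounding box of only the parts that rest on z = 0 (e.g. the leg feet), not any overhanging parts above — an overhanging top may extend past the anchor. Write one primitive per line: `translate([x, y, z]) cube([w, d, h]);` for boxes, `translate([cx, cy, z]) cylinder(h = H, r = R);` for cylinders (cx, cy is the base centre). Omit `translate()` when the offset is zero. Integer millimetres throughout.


translate([553, 370, 0]) cylinder(h = 32, r = 153);


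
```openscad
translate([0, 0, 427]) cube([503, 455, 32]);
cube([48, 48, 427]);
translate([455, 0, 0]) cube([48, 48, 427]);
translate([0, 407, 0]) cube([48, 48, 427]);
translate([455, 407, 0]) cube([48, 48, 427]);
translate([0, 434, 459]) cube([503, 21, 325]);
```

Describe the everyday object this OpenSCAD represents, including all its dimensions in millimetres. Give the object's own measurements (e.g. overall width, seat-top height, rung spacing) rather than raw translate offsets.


A chair. The seat is a 503×455×32 mm slab with its top at z = 459 mm, on four 48×48 mm corner legs (flush with the seat edges, standing on z = 0). A flat backrest 21 mm thick, 325 mm tall, spans the full seat width and rises from the seat top along its +y edge, rear face flush with the rear of the seat.


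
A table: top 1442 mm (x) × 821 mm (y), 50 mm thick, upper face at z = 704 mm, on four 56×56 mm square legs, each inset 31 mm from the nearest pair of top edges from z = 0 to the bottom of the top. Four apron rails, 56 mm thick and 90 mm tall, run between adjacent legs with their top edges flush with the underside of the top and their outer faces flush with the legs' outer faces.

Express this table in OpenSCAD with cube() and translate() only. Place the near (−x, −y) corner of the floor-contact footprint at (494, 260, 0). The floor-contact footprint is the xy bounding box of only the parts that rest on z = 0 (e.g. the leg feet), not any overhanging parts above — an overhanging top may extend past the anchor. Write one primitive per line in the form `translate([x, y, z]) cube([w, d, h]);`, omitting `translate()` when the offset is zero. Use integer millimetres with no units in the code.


translate([463, 229, 654]) cube([1442, 821, 50]);
translate([494, 260, 0]) cube([56, 56, 654]);
translate([1818, 260, 0]) cube([56, 56, 654]);
translate([494, 963, 0]) cube([56, 56, 654]);
translate([1818, 963, 0]) cube([56, 56, 654]);
translate([550, 260, 564]) cube([1268, 56, 90]);
translate([550, 963, 564]) cube([1268, 56, 90]);
translate([494, 316, 564]) cube([56, 647, 90]);
translate([1818, 316, 564]) cube([56, 647, 90]);


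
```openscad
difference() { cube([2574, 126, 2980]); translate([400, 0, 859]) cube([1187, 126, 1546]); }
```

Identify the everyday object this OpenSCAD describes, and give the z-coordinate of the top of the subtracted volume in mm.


A wall with a window opening. The window head height is 2405 mm.

A wall with a rectangular opening subtracted — a window. Sill at z = 859, opening 1546 mm tall, so the head is at 859 + 1546 = 2405 mm.


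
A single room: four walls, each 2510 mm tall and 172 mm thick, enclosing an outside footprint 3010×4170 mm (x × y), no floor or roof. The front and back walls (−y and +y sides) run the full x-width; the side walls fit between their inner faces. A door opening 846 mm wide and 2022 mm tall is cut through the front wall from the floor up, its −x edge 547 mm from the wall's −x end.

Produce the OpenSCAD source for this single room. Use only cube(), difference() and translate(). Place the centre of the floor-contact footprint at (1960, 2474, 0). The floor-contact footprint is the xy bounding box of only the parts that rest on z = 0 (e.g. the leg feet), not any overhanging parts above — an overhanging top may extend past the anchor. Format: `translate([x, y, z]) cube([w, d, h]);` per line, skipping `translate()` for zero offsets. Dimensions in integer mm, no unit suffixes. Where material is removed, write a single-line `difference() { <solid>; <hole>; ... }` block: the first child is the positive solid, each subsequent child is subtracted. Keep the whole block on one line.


difference() { translate([455, 389, 0]) cube([3010, 172, 2510]); translate([1002, 389, 0]) cube([846, 172, 2022]); }
translate([455, 4387, 0]) cube([3010, 172, 2510]);
translate([455, 561, 0]) cube([172, 3826, 2510]);
translate([3293, 561, 0]) cube([172, 3826, 2510]);


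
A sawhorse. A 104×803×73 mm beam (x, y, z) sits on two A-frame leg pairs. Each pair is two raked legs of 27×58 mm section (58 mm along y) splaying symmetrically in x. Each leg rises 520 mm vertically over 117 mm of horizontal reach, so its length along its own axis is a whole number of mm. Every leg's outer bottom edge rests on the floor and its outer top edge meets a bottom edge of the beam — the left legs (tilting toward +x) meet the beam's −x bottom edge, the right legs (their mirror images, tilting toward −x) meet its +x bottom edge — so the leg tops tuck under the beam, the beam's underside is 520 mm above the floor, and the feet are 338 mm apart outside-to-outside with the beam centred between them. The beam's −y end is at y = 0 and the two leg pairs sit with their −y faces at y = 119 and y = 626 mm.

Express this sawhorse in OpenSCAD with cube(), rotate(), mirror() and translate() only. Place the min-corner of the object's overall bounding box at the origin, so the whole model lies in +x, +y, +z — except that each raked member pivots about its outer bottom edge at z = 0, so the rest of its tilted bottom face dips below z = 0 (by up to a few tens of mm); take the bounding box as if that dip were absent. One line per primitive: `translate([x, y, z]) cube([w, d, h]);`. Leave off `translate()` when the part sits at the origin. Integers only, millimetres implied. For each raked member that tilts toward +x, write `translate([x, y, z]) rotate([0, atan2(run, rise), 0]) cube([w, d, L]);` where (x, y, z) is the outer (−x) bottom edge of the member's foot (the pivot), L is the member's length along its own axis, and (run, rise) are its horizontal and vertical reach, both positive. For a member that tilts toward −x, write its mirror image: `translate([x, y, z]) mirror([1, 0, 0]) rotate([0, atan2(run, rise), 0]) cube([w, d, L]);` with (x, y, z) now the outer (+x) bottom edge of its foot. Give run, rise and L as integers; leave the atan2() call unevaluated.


translate([117, 0, 520]) cube([104, 803, 73]);
translate([0, 119, 0]) rotate([0, atan2(117, 520), 0]) cube([27, 58, 533]);
translate([338, 119, 0]) mirror([1, 0, 0]) rotate([0, atan2(117, 520), 0]) cube([27, 58, 533]);
translate([0, 626, 0]) rotate([0, atan2(117, 520), 0]) cube([27, 58, 533]);
translate([338, 626, 0]) mirror([1, 0, 0]) rotate([0, atan2(117, 520), 0]) cube([27, 58, 533]);


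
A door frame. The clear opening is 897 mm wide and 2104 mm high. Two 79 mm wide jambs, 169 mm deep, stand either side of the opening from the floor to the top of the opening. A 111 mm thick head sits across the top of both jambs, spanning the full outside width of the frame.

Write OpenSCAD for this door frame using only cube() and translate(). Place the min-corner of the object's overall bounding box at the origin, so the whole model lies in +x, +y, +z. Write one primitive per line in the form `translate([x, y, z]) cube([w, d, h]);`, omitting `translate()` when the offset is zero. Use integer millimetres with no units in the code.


cube([79, 169, 2104]);
translate([976, 0, 0]) cube([79, 169, 2104]);
translate([0, 0, 2104]) cube([1055, 169, 111]);


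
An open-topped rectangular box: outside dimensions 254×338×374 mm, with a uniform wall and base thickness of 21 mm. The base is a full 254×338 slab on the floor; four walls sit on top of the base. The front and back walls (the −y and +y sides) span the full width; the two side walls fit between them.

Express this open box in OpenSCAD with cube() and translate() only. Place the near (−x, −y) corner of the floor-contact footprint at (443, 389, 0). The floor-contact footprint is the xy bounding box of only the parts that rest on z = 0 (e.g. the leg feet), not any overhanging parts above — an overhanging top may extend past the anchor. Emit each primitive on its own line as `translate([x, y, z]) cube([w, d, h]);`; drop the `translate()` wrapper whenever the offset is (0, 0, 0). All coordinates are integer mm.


translate([443, 389, 0]) cube([254, 338, 21]);
translate([443, 389, 21]) cube([254, 21, 353]);
translate([443, 706, 21]) cube([254, 21, 353]);
translate([443, 410, 21]) cube([21, 296, 353]);
translate([676, 410, 21]) cube([21, 296, 353]);


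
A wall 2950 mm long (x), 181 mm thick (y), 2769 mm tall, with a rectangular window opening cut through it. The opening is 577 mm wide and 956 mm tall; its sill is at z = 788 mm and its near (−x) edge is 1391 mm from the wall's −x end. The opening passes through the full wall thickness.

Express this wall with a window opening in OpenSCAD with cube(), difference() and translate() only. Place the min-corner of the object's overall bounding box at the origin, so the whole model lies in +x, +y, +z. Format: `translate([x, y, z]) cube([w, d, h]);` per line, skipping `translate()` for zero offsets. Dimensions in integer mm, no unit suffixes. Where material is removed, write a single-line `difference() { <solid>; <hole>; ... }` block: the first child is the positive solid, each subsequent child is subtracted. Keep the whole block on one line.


difference() { cube([2950, 181, 2769]); translate([1391, 0, 788]) cube([577, 181, 956]); }


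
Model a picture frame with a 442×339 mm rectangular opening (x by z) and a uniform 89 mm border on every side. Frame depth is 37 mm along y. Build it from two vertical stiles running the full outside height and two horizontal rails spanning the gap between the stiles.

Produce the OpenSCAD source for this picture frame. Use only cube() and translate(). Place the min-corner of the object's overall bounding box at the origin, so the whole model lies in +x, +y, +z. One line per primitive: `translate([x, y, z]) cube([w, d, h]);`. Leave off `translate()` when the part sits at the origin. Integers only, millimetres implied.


cube([89, 37, 517]);
translate([531, 0, 0]) cube([89, 37, 517]);
translate([89, 0, 0]) cube([442, 37, 89]);
translate([89, 0, 428]) cube([442, 37, 89]);


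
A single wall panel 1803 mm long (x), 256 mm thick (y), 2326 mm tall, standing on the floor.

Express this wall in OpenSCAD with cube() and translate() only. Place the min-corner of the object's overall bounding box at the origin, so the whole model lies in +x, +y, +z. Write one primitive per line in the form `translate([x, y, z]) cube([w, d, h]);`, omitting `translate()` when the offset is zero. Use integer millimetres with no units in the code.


cube([1803, 256, 2326]);


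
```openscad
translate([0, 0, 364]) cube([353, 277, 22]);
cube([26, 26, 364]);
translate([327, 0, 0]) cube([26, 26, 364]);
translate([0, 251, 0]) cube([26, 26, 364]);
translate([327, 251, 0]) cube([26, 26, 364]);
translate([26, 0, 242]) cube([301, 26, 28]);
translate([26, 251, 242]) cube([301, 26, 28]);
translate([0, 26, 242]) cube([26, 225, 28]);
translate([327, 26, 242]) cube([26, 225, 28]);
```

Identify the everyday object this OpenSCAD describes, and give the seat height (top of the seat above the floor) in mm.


A stool. The seat height is 386 mm.

A 353×277×22 slab at z = 364 on four corner posts — a stool. The seat top is 364 + 22 = 386 mm.


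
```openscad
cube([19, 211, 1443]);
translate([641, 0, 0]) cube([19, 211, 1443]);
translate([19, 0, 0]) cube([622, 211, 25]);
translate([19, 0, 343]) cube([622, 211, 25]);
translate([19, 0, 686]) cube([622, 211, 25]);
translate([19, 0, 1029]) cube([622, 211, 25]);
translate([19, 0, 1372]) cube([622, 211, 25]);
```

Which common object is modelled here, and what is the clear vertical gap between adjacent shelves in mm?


A bookshelf. The clear shelf gap is 318 mm.

Two tall side panels with 5 horizontal boards between them — a bookshelf. The first two shelf undersides are at z = 0 and z = 343; with shelf thickness 25, the clear gap is 343 − 0 − 25 = 318 mm.


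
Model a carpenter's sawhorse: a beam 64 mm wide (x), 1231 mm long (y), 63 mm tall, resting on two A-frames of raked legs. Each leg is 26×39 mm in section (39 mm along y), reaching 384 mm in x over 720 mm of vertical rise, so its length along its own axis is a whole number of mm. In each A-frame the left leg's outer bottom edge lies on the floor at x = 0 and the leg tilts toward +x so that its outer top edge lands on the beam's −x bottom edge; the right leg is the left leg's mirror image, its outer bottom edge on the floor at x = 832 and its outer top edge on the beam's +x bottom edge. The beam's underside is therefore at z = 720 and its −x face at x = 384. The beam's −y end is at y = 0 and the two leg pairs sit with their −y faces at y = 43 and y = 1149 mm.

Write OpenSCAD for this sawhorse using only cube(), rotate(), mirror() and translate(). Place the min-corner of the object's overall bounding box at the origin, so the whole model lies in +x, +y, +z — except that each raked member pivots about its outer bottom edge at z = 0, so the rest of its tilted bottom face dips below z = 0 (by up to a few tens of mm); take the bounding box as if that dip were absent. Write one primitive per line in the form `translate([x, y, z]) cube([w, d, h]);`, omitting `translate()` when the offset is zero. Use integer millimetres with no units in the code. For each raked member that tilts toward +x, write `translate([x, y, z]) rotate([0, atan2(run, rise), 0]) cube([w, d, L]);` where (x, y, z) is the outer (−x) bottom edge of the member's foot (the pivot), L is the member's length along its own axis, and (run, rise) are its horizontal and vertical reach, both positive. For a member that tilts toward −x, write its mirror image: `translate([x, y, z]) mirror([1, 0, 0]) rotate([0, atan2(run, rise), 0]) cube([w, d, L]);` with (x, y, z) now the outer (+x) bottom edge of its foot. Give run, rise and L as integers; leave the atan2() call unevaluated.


translate([384, 0, 720]) cube([64, 1231, 63]);
translate([0, 43, 0]) rotate([0, atan2(384, 720), 0]) cube([26, 39, 816]);
translate([832, 43, 0]) mirror([1, 0, 0]) rotate([0, atan2(384, 720), 0]) cube([26, 39, 816]);
translate([0, 1149, 0]) rotate([0, atan2(384, 720), 0]) cube([26, 39, 816]);
translate([832, 1149, 0]) mirror([1, 0, 0]) rotate([0, atan2(384, 720), 0]) cube([26, 39, 816]);


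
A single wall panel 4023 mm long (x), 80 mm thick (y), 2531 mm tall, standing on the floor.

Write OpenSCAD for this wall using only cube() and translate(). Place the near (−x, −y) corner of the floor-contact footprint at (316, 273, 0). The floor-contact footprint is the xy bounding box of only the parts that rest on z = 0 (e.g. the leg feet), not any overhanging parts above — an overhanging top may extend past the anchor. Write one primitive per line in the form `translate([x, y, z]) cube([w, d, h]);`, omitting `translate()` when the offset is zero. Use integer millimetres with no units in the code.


translate([316, 273, 0]) cube([4023, 80, 2531]);


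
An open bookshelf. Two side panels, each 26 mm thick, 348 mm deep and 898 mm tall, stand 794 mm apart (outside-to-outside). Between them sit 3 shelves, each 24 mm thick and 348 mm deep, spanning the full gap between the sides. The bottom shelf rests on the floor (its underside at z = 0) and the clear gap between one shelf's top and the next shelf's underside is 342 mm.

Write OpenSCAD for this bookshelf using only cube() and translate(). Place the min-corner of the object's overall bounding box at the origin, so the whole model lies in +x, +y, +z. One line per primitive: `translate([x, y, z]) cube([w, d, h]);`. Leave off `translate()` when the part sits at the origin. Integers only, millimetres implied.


cube([26, 348, 898]);
translate([768, 0, 0]) cube([26, 348, 898]);
translate([26, 0, 0]) cube([742, 348, 24]);
translate([26, 0, 366]) cube([742, 348, 24]);
translate([26, 0, 732]) cube([742, 348, 24]);


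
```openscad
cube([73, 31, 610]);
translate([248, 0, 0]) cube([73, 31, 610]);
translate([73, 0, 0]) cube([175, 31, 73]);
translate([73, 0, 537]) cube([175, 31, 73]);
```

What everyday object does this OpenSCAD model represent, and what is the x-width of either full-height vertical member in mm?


A picture frame. The border width is 73 mm.

Four thin pieces enclosing a rectangular opening — a picture frame. The two full-height stiles are 610 mm tall; the top rail sits at z = 537 and is 73 mm tall, so the border above the opening is 610 − 537 = 73 mm, matching the stile x-width.


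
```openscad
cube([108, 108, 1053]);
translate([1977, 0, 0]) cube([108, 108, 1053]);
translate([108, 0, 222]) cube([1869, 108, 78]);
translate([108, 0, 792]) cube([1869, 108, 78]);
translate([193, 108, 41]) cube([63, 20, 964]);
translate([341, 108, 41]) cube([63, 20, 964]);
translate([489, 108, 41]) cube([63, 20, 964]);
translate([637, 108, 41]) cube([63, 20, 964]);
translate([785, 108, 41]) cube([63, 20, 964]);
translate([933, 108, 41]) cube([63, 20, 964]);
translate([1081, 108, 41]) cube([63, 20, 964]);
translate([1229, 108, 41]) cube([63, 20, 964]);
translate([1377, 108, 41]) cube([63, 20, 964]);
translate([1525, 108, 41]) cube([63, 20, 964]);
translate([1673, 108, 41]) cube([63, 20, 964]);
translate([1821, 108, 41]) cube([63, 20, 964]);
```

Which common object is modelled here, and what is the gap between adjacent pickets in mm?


A fence section. The picket gap is 85 mm.

Two posts, two rails, 12 pickets — a fence section. Span 1869 mm holds 12 pickets of 63 mm with 13 equal gaps: ⌊(1869 − 12·63) / 13⌋ = 85 mm.


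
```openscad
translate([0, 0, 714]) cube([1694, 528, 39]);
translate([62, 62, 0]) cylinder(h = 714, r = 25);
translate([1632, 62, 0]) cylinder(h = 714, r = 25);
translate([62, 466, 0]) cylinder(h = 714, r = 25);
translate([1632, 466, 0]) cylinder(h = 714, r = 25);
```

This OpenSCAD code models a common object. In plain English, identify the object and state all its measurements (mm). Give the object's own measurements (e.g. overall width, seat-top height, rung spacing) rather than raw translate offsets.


A rectangular dining table. The top is 1694×528×39 mm with its upper surface at z = 753 mm. It stands on four round legs of 50 mm diameter, each leg's bounding box inset 37 mm from the nearest pair of top edges, running from the floor to the underside of the top.


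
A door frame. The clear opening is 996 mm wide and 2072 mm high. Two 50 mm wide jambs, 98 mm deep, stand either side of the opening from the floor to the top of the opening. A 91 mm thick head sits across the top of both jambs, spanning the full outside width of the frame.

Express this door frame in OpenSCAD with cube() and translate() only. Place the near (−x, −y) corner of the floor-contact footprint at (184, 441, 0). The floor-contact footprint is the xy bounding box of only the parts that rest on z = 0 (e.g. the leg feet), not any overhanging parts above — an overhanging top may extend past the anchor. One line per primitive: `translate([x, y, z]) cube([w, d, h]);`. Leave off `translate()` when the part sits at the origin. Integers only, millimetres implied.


translate([184, 441, 0]) cube([50, 98, 2072]);
translate([1230, 441, 0]) cube([50, 98, 2072]);
translate([184, 441, 2072]) cube([1096, 98, 91]);


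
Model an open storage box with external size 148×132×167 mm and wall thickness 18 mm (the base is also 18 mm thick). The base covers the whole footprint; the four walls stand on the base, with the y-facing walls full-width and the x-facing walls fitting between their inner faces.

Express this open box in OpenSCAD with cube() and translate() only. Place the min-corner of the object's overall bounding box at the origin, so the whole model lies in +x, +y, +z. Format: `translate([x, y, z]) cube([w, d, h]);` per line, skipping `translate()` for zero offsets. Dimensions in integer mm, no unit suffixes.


cube([148, 132, 18]);
translate([0, 0, 18]) cube([148, 18, 149]);
translate([0, 114, 18]) cube([148, 18, 149]);
translate([0, 18, 18]) cube([18, 96, 149]);
translate([130, 18, 18]) cube([18, 96, 149]);


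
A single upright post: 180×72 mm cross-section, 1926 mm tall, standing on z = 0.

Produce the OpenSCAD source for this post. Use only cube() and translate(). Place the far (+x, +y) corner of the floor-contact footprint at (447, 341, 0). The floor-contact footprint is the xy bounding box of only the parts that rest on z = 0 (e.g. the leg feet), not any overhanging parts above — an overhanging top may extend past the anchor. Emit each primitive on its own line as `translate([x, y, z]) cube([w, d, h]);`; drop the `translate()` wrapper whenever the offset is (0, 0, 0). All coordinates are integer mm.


translate([267, 269, 0]) cube([180, 72, 1926]);


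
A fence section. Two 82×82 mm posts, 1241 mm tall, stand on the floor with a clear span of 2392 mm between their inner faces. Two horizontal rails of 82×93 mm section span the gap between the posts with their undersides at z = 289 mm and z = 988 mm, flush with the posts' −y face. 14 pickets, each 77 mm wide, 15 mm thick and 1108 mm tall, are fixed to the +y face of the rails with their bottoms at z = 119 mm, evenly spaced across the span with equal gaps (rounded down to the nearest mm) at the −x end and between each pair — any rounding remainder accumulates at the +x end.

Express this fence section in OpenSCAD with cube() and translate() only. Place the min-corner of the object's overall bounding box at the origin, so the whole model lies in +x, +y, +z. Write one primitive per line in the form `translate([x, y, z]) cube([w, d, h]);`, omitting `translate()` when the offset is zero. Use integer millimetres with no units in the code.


cube([82, 82, 1241]);
translate([2474, 0, 0]) cube([82, 82, 1241]);
translate([82, 0, 289]) cube([2392, 82, 93]);
translate([82, 0, 988]) cube([2392, 82, 93]);
translate([169, 82, 119]) cube([77, 15, 1108]);
translate([333, 82, 119]) cube([77, 15, 1108]);
translate([497, 82, 119]) cube([77, 15, 1108]);
translate([661, 82, 119]) cube([77, 15, 1108]);
translate([825, 82, 119]) cube([77, 15, 1108]);
translate([989, 82, 119]) cube([77, 15, 1108]);
translate([1153, 82, 119]) cube([77, 15, 1108]);
translate([1317, 82, 119]) cube([77, 15, 1108]);
translate([1481, 82, 119]) cube([77, 15, 1108]);
translate([1645, 82, 119]) cube([77, 15, 1108]);
translate([1809, 82, 119]) cube([77, 15, 1108]);
translate([1973, 82, 119]) cube([77, 15, 1108]);
translate([2137, 82, 119]) cube([77, 15, 1108]);
translate([2301, 82, 119]) cube([77, 15, 1108]);


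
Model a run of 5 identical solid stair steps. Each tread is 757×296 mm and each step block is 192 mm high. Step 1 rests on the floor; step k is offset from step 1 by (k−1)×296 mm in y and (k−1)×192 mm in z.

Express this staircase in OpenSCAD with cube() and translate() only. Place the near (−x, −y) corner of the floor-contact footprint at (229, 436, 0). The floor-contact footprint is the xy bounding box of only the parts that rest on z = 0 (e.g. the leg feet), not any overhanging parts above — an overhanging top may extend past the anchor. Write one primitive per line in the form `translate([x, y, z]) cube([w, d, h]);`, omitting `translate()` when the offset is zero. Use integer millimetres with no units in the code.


translate([229, 436, 0]) cube([757, 296, 192]);
translate([229, 732, 192]) cube([757, 296, 192]);
translate([229, 1028, 384]) cube([757, 296, 192]);
translate([229, 1324, 576]) cube([757, 296, 192]);
translate([229, 1620, 768]) cube([757, 296, 192]);


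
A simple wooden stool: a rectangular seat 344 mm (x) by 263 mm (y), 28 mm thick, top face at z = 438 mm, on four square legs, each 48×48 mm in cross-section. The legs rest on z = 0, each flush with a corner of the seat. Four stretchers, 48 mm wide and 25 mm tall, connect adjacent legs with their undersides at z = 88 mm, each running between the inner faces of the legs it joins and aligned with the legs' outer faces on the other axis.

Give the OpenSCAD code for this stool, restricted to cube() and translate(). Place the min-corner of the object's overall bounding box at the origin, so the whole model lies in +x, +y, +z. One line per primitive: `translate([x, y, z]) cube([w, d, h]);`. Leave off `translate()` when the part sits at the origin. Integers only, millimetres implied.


translate([0, 0, 410]) cube([344, 263, 28]);
cube([48, 48, 410]);
translate([296, 0, 0]) cube([48, 48, 410]);
translate([0, 215, 0]) cube([48, 48, 410]);
translate([296, 215, 0]) cube([48, 48, 410]);
translate([48, 0, 88]) cube([248, 48, 25]);
translate([48, 215, 88]) cube([248, 48, 25]);
translate([0, 48, 88]) cube([48, 167, 25]);
translate([296, 48, 88]) cube([48, 167, 25]);


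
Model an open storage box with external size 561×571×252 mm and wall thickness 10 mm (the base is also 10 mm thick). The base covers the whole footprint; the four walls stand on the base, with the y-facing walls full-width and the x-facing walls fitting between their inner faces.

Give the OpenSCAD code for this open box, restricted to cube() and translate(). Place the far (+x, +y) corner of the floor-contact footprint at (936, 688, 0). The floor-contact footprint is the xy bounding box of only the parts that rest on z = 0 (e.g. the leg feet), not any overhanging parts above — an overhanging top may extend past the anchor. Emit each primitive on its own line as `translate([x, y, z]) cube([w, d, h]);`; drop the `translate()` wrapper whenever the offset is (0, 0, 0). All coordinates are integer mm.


translate([375, 117, 0]) cube([561, 571, 10]);
translate([375, 117, 10]) cube([561, 10, 242]);
translate([375, 678, 10]) cube([561, 10, 242]);
translate([375, 127, 10]) cube([10, 551, 242]);
translate([926, 127, 10]) cube([10, 551, 242]);


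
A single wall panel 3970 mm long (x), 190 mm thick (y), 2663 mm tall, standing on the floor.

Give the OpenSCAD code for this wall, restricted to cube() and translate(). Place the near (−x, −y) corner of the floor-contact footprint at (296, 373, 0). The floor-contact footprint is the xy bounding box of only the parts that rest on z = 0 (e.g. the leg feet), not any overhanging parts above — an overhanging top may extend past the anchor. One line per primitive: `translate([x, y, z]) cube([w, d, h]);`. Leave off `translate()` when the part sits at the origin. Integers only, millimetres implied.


translate([296, 373, 0]) cube([3970, 190, 2663]);


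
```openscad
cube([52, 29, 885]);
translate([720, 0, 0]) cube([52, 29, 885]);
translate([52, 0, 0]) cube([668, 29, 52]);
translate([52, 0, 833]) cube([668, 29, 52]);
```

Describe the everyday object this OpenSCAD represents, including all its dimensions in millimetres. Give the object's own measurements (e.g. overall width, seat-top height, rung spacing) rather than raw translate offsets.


A rectangular picture frame lying in the x–z plane (depth along y). The opening is 668 mm wide (x) by 781 mm tall (z), surrounded by a border 52 mm wide on all four sides. The frame is 29 mm deep and is made of two full-height vertical stiles with two horizontal rails fitted between them.


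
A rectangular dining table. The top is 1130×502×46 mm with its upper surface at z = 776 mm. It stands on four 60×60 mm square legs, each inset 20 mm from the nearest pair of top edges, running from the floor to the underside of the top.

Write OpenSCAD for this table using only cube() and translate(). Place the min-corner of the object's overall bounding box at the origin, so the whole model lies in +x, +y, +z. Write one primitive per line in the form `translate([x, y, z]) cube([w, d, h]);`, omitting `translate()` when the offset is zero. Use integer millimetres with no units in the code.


translate([0, 0, 730]) cube([1130, 502, 46]);
translate([20, 20, 0]) cube([60, 60, 730]);
translate([1050, 20, 0]) cube([60, 60, 730]);
translate([20, 422, 0]) cube([60, 60, 730]);
translate([1050, 422, 0]) cube([60, 60, 730]);


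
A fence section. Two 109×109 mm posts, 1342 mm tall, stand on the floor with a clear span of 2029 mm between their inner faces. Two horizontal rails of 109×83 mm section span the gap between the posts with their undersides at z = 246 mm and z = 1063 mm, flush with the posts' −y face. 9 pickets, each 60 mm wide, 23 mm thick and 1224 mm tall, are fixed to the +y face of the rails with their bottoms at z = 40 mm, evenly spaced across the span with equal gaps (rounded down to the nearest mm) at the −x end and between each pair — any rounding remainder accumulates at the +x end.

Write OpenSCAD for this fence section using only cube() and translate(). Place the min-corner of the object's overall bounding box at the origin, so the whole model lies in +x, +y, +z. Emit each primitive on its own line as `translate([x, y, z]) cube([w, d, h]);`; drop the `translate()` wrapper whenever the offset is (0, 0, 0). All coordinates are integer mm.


cube([109, 109, 1342]);
translate([2138, 0, 0]) cube([109, 109, 1342]);
translate([109, 0, 246]) cube([2029, 109, 83]);
translate([109, 0, 1063]) cube([2029, 109, 83]);
translate([257, 109, 40]) cube([60, 23, 1224]);
translate([465, 109, 40]) cube([60, 23, 1224]);
translate([673, 109, 40]) cube([60, 23, 1224]);
translate([881, 109, 40]) cube([60, 23, 1224]);
translate([1089, 109, 40]) cube([60, 23, 1224]);
translate([1297, 109, 40]) cube([60, 23, 1224]);
translate([1505, 109, 40]) cube([60, 23, 1224]);
translate([1713, 109, 40]) cube([60, 23, 1224]);
translate([1921, 109, 40]) cube([60, 23, 1224]);


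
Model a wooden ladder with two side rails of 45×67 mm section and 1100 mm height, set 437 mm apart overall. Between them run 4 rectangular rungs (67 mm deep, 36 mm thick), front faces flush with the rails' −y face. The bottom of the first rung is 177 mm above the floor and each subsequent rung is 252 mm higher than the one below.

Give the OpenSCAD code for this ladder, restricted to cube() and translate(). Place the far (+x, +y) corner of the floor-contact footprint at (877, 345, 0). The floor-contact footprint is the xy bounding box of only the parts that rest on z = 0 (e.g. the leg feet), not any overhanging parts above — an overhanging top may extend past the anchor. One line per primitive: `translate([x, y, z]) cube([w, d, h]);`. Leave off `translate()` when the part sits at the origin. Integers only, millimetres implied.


translate([440, 278, 0]) cube([45, 67, 1100]);
translate([832, 278, 0]) cube([45, 67, 1100]);
translate([485, 278, 177]) cube([347, 67, 36]);
translate([485, 278, 429]) cube([347, 67, 36]);
translate([485, 278, 681]) cube([347, 67, 36]);
translate([485, 278, 933]) cube([347, 67, 36]);


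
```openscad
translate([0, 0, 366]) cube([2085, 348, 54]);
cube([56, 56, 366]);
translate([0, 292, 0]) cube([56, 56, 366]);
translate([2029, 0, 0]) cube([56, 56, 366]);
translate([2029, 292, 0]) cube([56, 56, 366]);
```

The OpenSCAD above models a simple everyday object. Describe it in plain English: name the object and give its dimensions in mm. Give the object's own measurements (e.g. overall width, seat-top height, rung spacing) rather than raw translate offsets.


A long wooden bench with a 2085 mm (x) × 348 mm (y) seat, 54 mm thick, its top surface 420 mm above the floor. Four 56 mm square legs at the seat corners, flush with the edges, run from z = 0 to the seat underside.


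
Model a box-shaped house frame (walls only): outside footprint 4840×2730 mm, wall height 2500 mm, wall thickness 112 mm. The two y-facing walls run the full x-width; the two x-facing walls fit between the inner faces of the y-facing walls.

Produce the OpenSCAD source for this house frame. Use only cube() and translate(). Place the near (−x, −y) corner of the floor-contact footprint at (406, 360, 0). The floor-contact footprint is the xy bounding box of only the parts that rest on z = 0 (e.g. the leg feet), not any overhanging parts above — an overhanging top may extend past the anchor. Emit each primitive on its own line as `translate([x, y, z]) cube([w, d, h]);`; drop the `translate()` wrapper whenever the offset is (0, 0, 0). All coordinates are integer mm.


translate([406, 360, 0]) cube([4840, 112, 2500]);
translate([406, 2978, 0]) cube([4840, 112, 2500]);
translate([406, 472, 0]) cube([112, 2506, 2500]);
translate([5134, 472, 0]) cube([112, 2506, 2500]);


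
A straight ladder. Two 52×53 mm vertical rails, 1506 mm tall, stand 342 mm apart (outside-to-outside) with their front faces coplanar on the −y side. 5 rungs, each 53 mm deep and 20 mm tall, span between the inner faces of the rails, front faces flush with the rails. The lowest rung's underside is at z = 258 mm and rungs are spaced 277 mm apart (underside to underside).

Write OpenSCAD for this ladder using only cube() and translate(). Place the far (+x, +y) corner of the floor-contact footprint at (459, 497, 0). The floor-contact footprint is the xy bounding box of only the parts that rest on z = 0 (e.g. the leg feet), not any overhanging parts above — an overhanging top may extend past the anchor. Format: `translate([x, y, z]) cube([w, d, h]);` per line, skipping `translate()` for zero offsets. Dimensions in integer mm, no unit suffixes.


translate([117, 444, 0]) cube([52, 53, 1506]);
translate([407, 444, 0]) cube([52, 53, 1506]);
translate([169, 444, 258]) cube([238, 53, 20]);
translate([169, 444, 535]) cube([238, 53, 20]);
translate([169, 444, 812]) cube([238, 53, 20]);
translate([169, 444, 1089]) cube([238, 53, 20]);
translate([169, 444, 1366]) cube([238, 53, 20]);


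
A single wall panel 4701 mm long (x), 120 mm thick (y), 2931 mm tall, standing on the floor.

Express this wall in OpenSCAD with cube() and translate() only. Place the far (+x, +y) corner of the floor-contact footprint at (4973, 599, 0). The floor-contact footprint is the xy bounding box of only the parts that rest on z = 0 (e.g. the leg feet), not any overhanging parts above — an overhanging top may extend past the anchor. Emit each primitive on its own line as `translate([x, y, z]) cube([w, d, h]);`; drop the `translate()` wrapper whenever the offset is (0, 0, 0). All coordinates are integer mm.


translate([272, 479, 0]) cube([4701, 120, 2931]);


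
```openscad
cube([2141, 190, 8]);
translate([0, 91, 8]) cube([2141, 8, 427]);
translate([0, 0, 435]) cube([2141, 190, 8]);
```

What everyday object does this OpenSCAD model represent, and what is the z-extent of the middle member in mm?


An I-beam. The web height is 427 mm.

Two wide flanges with a thin centred web — an I-beam. Overall 443 mm minus two 8 mm flanges gives a web of 443 − 2·8 = 427 mm.


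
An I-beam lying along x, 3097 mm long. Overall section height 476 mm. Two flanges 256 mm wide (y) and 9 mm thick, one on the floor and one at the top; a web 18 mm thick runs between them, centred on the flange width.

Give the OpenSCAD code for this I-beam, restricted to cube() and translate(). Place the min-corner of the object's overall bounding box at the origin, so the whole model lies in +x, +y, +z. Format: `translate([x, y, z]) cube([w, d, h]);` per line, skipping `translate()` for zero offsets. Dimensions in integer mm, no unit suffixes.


cube([3097, 256, 9]);
translate([0, 119, 9]) cube([3097, 18, 458]);
translate([0, 0, 467]) cube([3097, 256, 9]);
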